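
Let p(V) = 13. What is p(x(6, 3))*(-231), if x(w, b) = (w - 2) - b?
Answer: -3003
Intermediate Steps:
x(w, b) = -2 + w - b (x(w, b) = (-2 + w) - b = -2 + w - b)
p(x(6, 3))*(-231) = 13*(-231) = -3003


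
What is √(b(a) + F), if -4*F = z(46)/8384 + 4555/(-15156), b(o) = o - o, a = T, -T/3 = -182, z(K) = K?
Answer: √516929550886/2647248 ≈ 0.27159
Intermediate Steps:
T = 546 (T = -3*(-182) = 546)
a = 546
b(o) = 0
F = 4686493/63533952 (F = -(46/8384 + 4555/(-15156))/4 = -(46*(1/8384) + 4555*(-1/15156))/4 = -(23/4192 - 4555/15156)/4 = -¼*(-4686493/15883488) = 4686493/63533952 ≈ 0.073764)
√(b(a) + F) = √(0 + 4686493/63533952) = √(4686493/63533952) = √516929550886/2647248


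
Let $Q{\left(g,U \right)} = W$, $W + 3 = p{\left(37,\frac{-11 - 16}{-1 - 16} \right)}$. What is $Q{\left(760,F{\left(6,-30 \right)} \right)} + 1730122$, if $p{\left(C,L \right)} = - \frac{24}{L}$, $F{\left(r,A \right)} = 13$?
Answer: $\frac{15570935}{9} \approx 1.7301 \cdot 10^{6}$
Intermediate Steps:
$W = - \frac{163}{9}$ ($W = -3 - \frac{24}{\left(-11 - 16\right) \frac{1}{-1 - 16}} = -3 - \frac{24}{\left(-27\right) \frac{1}{-1 - 16}} = -3 - \frac{24}{\left(-27\right) \frac{1}{-17}} = -3 - \frac{24}{\left(-27\right) \left(- \frac{1}{17}\right)} = -3 - \frac{24}{\frac{27}{17}} = -3 - \frac{136}{9} = - \frac{163}{9} \approx -18.111$)
$Q{\left(g,U \right)} = - \frac{163}{9}$
$Q{\left(760,F{\left(6,-30 \right)} \right)} + 1730122 = - \frac{163}{9} + 1730122 = \frac{15570935}{9}$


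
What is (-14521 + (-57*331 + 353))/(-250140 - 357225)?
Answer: 6607/121473 ≈ 0.054391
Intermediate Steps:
(-14521 + (-57*331 + 353))/(-250140 - 357225) = (-14521 + (-18867 + 353))/(-607365) = (-14521 - 18514)*(-1/607365) = -33035*(-1/607365) = 6607/121473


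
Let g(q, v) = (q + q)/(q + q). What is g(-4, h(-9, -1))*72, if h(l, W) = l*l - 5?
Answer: 72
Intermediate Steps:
h(l, W) = -5 + l**2 (h(l, W) = l**2 - 5 = -5 + l**2)
g(q, v) = 1 (g(q, v) = (2*q)/((2*q)) = (2*q)*(1/(2*q)) = 1)
g(-4, h(-9, -1))*72 = 1*72 = 72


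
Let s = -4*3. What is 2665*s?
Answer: -31980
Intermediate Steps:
s = -12
2665*s = 2665*(-12) = -31980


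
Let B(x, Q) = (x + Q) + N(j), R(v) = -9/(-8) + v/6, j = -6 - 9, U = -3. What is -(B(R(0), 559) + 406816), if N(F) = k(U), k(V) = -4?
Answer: -3258977/8 ≈ -4.0737e+5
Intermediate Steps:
j = -15
R(v) = 9/8 + v/6 (R(v) = -9*(-⅛) + v*(⅙) = 9/8 + v/6)
N(F) = -4
B(x, Q) = -4 + Q + x (B(x, Q) = (x + Q) - 4 = (Q + x) - 4 = -4 + Q + x)
-(B(R(0), 559) + 406816) = -((-4 + 559 + (9/8 + (⅙)*0)) + 406816) = -((-4 + 559 + (9/8 + 0)) + 406816) = -((-4 + 559 + 9/8) + 406816) = -(4449/8 + 406816) = -1*3258977/8 = -3258977/8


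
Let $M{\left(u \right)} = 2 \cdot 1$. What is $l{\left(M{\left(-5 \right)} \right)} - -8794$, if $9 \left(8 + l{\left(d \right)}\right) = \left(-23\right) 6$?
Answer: $\frac{26312}{3} \approx 8770.7$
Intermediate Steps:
$M{\left(u \right)} = 2$
$l{\left(d \right)} = - \frac{70}{3}$ ($l{\left(d \right)} = -8 + \frac{\left(-23\right) 6}{9} = -8 + \frac{1}{9} \left(-138\right) = -8 - \frac{46}{3} = - \frac{70}{3}$)
$l{\left(M{\left(-5 \right)} \right)} - -8794 = - \frac{70}{3} - -8794 = - \frac{70}{3} + 8794 = \frac{26312}{3}$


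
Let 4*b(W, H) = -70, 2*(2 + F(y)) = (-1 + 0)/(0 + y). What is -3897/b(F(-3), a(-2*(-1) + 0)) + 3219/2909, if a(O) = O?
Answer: 22785411/101815 ≈ 223.79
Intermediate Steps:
F(y) = -2 - 1/(2*y) (F(y) = -2 + ((-1 + 0)/(0 + y))/2 = -2 + (-1/y)/2 = -2 - 1/(2*y))
b(W, H) = -35/2 (b(W, H) = (1/4)*(-70) = -35/2)
-3897/b(F(-3), a(-2*(-1) + 0)) + 3219/2909 = -3897/(-35/2) + 3219/2909 = -3897*(-2/35) + 3219*(1/2909) = 7794/35 + 3219/2909 = 22785411/101815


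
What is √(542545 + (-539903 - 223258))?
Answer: 2*I*√55154 ≈ 469.7*I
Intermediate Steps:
√(542545 + (-539903 - 223258)) = √(542545 - 763161) = √(-220616) = 2*I*√55154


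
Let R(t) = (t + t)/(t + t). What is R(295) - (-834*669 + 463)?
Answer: 557484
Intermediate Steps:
R(t) = 1 (R(t) = (2*t)/((2*t)) = (2*t)*(1/(2*t)) = 1)
R(295) - (-834*669 + 463) = 1 - (-834*669 + 463) = 1 - (-557946 + 463) = 1 - 1*(-557483) = 1 + 557483 = 557484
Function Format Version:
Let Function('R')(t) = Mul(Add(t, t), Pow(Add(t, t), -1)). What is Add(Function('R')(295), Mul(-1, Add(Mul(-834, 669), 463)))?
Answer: 557484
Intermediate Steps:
Function('R')(t) = 1 (Function('R')(t) = Mul(Mul(2, t), Pow(Mul(2, t), -1)) = Mul(Mul(2, t), Mul(Rational(1, 2), Pow(t, -1))) = 1)
Add(Function('R')(295), Mul(-1, Add(Mul(-834, 669), 463))) = Add(1, Mul(-1, Add(Mul(-834, 669), 463))) = Add(1, Mul(-1, Add(-557946, 463))) = Add(1, Mul(-1, -557483)) = Add(1, 557483) = 557484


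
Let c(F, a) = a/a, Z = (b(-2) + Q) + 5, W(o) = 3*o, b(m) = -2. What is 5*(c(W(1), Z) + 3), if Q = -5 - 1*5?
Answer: 20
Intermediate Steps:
Q = -10 (Q = -5 - 5 = -10)
Z = -7 (Z = (-2 - 10) + 5 = -12 + 5 = -7)
c(F, a) = 1
5*(c(W(1), Z) + 3) = 5*(1 + 3) = 5*4 = 20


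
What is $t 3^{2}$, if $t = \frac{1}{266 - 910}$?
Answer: $- \frac{9}{644} \approx -0.013975$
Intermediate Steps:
$t = - \frac{1}{644}$ ($t = \frac{1}{-644} = - \frac{1}{644} \approx -0.0015528$)
$t 3^{2} = - \frac{3^{2}}{644} = \left(- \frac{1}{644}\right) 9 = - \frac{9}{644}$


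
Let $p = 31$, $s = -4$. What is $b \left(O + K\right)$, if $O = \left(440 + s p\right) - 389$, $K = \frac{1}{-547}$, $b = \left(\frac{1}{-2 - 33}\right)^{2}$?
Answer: $- \frac{39932}{670075} \approx -0.059593$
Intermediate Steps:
$b = \frac{1}{1225}$ ($b = \left(\frac{1}{-35}\right)^{2} = \left(- \frac{1}{35}\right)^{2} = \frac{1}{1225} \approx 0.00081633$)
$K = - \frac{1}{547} \approx -0.0018282$
$O = -73$ ($O = \left(440 - 124\right) - 389 = 316 - 389 = -73$)
$b \left(O + K\right) = \frac{-73 - \frac{1}{547}}{1225} = \frac{1}{1225} \left(- \frac{39932}{547}\right) = - \frac{39932}{670075}$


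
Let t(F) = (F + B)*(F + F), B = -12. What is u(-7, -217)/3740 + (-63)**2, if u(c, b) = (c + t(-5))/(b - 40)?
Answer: 3814923257/961180 ≈ 3969.0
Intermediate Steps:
t(F) = 2*F*(-12 + F) (t(F) = (F - 12)*(F + F) = (-12 + F)*(2*F) = 2*F*(-12 + F))
u(c, b) = (170 + c)/(-40 + b) (u(c, b) = (c + 2*(-5)*(-12 - 5))/(b - 40) = (c + 2*(-5)*(-17))/(-40 + b) = (c + 170)/(-40 + b) = (170 + c)/(-40 + b))
u(-7, -217)/3740 + (-63)**2 = ((170 - 7)/(-40 - 217))/3740 + (-63)**2 = (163/(-257))*(1/3740) + 3969 = -1/257*163*(1/3740) + 3969 = -163/257*1/3740 + 3969 = -163/961180 + 3969 = 3814923257/961180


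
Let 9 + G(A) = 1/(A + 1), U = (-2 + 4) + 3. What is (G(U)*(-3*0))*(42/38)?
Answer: 0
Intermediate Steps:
U = 5 (U = 2 + 3 = 5)
G(A) = -9 + 1/(1 + A) (G(A) = -9 + 1/(A + 1) = -9 + 1/(1 + A))
(G(U)*(-3*0))*(42/38) = (((-8 - 9*5)/(1 + 5))*(-3*0))*(42/38) = (((-8 - 45)/6)*0)*(42*(1/38)) = (((⅙)*(-53))*0)*(21/19) = -53/6*0*(21/19) = 0*(21/19) = 0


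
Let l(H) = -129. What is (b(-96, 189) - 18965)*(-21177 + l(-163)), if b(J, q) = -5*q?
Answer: 424202460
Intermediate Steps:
(b(-96, 189) - 18965)*(-21177 + l(-163)) = (-5*189 - 18965)*(-21177 - 129) = (-945 - 18965)*(-21306) = -19910*(-21306) = 424202460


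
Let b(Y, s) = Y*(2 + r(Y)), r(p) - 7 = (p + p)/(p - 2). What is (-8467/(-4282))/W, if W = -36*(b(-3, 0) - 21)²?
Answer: -211675/10260973728 ≈ -2.0629e-5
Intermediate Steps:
r(p) = 7 + 2*p/(-2 + p) (r(p) = 7 + (p + p)/(p - 2) = 7 + (2*p)/(-2 + p) = 7 + 2*p/(-2 + p))
b(Y, s) = Y*(2 + (-14 + 9*Y)/(-2 + Y))
W = -2396304/25 (W = -36*(-3*(-18 + 11*(-3))/(-2 - 3) - 21)² = -36*(-3*(-18 - 33)/(-5) - 21)² = -36*(-3*(-⅕)*(-51) - 21)² = -36*(-153/5 - 21)² = -36*(-258/5)² = -36*66564/25 = -2396304/25 ≈ -95852.)
(-8467/(-4282))/W = (-8467/(-4282))/(-2396304/25) = -8467*(-1/4282)*(-25/2396304) = (8467/4282)*(-25/2396304) = -211675/10260973728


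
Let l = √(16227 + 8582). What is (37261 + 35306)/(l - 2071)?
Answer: -150286257/4264232 - 72567*√24809/4264232 ≈ -37.924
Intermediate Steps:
l = √24809 ≈ 157.51
(37261 + 35306)/(l - 2071) = (37261 + 35306)/(√24809 - 2071) = 72567/(-2071 + √24809)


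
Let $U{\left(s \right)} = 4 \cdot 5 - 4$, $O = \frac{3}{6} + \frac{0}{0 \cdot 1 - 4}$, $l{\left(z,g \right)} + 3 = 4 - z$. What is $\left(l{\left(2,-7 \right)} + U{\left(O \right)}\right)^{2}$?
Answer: $225$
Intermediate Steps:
$l{\left(z,g \right)} = 1 - z$ ($l{\left(z,g \right)} = -3 - \left(-4 + z\right) = 1 - z$)
$O = \frac{1}{2}$ ($O = 3 \cdot \frac{1}{6} + \frac{0}{0 - 4} = \frac{1}{2} + \frac{0}{-4} = \frac{1}{2} + 0 \left(- \frac{1}{4}\right) = \frac{1}{2} + 0 = \frac{1}{2} \approx 0.5$)
$U{\left(s \right)} = 16$ ($U{\left(s \right)} = 20 - 4 = 16$)
$\left(l{\left(2,-7 \right)} + U{\left(O \right)}\right)^{2} = \left(\left(1 - 2\right) + 16\right)^{2} = \left(-1 + 16\right)^{2} = 15^{2} = 225$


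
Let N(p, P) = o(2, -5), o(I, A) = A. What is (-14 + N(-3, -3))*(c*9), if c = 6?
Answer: -1026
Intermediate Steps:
N(p, P) = -5
(-14 + N(-3, -3))*(c*9) = (-14 - 5)*(6*9) = -19*54 = -1026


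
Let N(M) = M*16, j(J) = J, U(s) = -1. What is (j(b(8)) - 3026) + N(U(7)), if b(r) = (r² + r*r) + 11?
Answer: -2903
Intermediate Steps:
b(r) = 11 + 2*r² (b(r) = (r² + r²) + 11 = 2*r² + 11 = 11 + 2*r²)
N(M) = 16*M
(j(b(8)) - 3026) + N(U(7)) = ((11 + 2*8²) - 3026) + 16*(-1) = ((11 + 2*64) - 3026) - 16 = ((11 + 128) - 3026) - 16 = (139 - 3026) - 16 = -2887 - 16 = -2903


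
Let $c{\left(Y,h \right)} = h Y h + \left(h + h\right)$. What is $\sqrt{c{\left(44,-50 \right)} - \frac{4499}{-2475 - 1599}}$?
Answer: $\frac{\sqrt{1824080941326}}{4074} \approx 331.51$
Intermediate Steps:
$c{\left(Y,h \right)} = 2 h + Y h^{2}$ ($c{\left(Y,h \right)} = Y h h + 2 h = Y h^{2} + 2 h = 2 h + Y h^{2}$)
$\sqrt{c{\left(44,-50 \right)} - \frac{4499}{-2475 - 1599}} = \sqrt{- 50 \left(2 + 44 \left(-50\right)\right) - \frac{4499}{-2475 - 1599}} = \sqrt{- 50 \left(2 - 2200\right) - \frac{4499}{-4074}} = \sqrt{\left(-50\right) \left(-2198\right) - - \frac{4499}{4074}} = \sqrt{109900 + \frac{4499}{4074}} = \sqrt{\frac{447737099}{4074}} = \frac{\sqrt{1824080941326}}{4074}$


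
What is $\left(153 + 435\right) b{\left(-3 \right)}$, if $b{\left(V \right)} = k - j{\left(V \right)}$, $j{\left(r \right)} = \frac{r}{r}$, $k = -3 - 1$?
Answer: $-2940$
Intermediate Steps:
$k = -4$ ($k = -3 - 1 = -4$)
$j{\left(r \right)} = 1$
$b{\left(V \right)} = -5$ ($b{\left(V \right)} = -4 - 1 = -5$)
$\left(153 + 435\right) b{\left(-3 \right)} = \left(153 + 435\right) \left(-5\right) = 588 \left(-5\right) = -2940$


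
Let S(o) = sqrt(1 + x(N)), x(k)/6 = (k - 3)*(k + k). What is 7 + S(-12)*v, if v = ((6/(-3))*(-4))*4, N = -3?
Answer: 7 + 32*sqrt(217) ≈ 478.39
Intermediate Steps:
x(k) = 12*k*(-3 + k) (x(k) = 6*((k - 3)*(k + k)) = 6*((-3 + k)*(2*k)) = 6*(2*k*(-3 + k)) = 12*k*(-3 + k))
S(o) = sqrt(217) (S(o) = sqrt(1 + 12*(-3)*(-3 - 3)) = sqrt(1 + 12*(-3)*(-6)) = sqrt(1 + 216) = sqrt(217))
v = 32 (v = ((6*(-1/3))*(-4))*4 = -2*(-4)*4 = 8*4 = 32)
7 + S(-12)*v = 7 + sqrt(217)*32 = 7 + 32*sqrt(217)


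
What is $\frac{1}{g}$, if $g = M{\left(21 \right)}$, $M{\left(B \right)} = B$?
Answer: $\frac{1}{21} \approx 0.047619$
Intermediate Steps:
$g = 21$
$\frac{1}{g} = \frac{1}{21}$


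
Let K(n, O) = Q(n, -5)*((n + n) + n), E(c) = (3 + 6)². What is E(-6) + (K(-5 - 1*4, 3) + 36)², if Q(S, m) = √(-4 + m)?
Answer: -5184 - 5832*I ≈ -5184.0 - 5832.0*I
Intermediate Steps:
E(c) = 81 (E(c) = 9² = 81)
K(n, O) = 9*I*n (K(n, O) = √(-4 - 5)*((n + n) + n) = √(-9)*(2*n + n) = (3*I)*(3*n) = 9*I*n)
E(-6) + (K(-5 - 1*4, 3) + 36)² = 81 + (9*I*(-5 - 1*4) + 36)² = 81 + (9*I*(-5 - 4) + 36)² = 81 + (9*I*(-9) + 36)² = 81 + (-81*I + 36)² = 81 + (36 - 81*I)²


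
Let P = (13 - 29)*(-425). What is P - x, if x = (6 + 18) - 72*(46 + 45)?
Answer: 13328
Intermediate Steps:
P = 6800 (P = -16*(-425) = 6800)
x = -6528 (x = 24 - 72*91 = 24 - 6552 = -6528)
P - x = 6800 - 1*(-6528) = 6800 + 6528 = 13328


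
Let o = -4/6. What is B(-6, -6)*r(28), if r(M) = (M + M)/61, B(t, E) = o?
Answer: -112/183 ≈ -0.61202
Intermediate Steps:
o = -⅔ (o = -4*⅙ = -⅔ ≈ -0.66667)
B(t, E) = -⅔
r(M) = 2*M/61 (r(M) = (2*M)*(1/61) = 2*M/61)
B(-6, -6)*r(28) = -4*28/183 = -⅔*56/61 = -112/183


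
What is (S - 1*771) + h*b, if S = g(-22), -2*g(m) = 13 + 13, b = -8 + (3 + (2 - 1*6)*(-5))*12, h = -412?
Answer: -111200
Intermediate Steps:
b = 268 (b = -8 + (3 + (2 - 6)*(-5))*12 = -8 + (3 - 4*(-5))*12 = -8 + (3 + 20)*12 = -8 + 23*12 = -8 + 276 = 268)
g(m) = -13 (g(m) = -(13 + 13)/2 = -½*26 = -13)
S = -13
(S - 1*771) + h*b = (-13 - 1*771) - 412*268 = (-13 - 771) - 110416 = -784 - 110416 = -111200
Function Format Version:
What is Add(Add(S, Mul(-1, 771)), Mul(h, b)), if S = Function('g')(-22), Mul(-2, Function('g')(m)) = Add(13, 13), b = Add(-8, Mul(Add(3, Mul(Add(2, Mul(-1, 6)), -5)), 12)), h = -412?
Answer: -111200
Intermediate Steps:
b = 268 (b = Add(-8, Mul(Add(3, Mul(Add(2, -6), -5)), 12)) = Add(-8, Mul(Add(3, Mul(-4, -5)), 12)) = Add(-8, Mul(Add(3, 20), 12)) = Add(-8, Mul(23, 12)) = Add(-8, 276) = 268)
Function('g')(m) = -13 (Function('g')(m) = Mul(Rational(-1, 2), Add(13, 13)) = Mul(Rational(-1, 2), 26) = -13)
S = -13
Add(Add(S, Mul(-1, 771)), Mul(h, b)) = Add(Add(-13, Mul(-1, 771)), Mul(-412, 268)) = Add(Add(-13, -771), -110416) = Add(-784, -110416) = -111200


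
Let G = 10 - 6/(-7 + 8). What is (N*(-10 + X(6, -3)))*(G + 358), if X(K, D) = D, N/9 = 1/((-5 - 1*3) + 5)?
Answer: 14118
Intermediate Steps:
N = -3 (N = 9/((-5 - 1*3) + 5) = 9/((-5 - 3) + 5) = 9/(-8 + 5) = 9/(-3) = 9*(-⅓) = -3)
G = 4 (G = 10 - 6/1 = 10 - 6*1 = 10 - 6 = 4)
(N*(-10 + X(6, -3)))*(G + 358) = (-3*(-10 - 3))*(4 + 358) = -3*(-13)*362 = 39*362 = 14118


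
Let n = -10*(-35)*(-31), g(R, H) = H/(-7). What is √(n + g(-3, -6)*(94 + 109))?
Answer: 2*I*√2669 ≈ 103.32*I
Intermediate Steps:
g(R, H) = -H/7 (g(R, H) = H*(-⅐) = -H/7)
n = -10850 (n = 350*(-31) = -10850)
√(n + g(-3, -6)*(94 + 109)) = √(-10850 + (-⅐*(-6))*(94 + 109)) = √(-10850 + (6/7)*203) = √(-10850 + 174) = √(-10676) = 2*I*√2669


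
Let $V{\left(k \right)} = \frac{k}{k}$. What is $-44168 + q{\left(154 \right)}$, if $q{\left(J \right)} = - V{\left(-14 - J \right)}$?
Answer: $-44169$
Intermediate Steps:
$V{\left(k \right)} = 1$
$q{\left(J \right)} = -1$ ($q{\left(J \right)} = \left(-1\right) 1 = -1$)
$-44168 + q{\left(154 \right)} = -44168 - 1 = -44169$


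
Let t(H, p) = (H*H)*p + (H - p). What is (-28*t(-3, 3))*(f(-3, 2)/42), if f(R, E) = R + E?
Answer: 14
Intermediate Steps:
f(R, E) = E + R
t(H, p) = H - p + p*H² (t(H, p) = H²*p + (H - p) = p*H² + (H - p) = H - p + p*H²)
(-28*t(-3, 3))*(f(-3, 2)/42) = (-28*(-3 - 1*3 + 3*(-3)²))*((2 - 3)/42) = (-28*(-3 - 3 + 3*9))*(-1*1/42) = -28*(-3 - 3 + 27)*(-1/42) = -28*21*(-1/42) = -588*(-1/42) = 14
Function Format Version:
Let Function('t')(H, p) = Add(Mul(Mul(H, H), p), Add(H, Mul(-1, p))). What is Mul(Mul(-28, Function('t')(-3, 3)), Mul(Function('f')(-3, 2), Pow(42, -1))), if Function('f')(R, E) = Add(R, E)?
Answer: 14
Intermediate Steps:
Function('f')(R, E) = Add(E, R)
Function('t')(H, p) = Add(H, Mul(-1, p), Mul(p, Pow(H, 2))) (Function('t')(H, p) = Add(Mul(Pow(H, 2), p), Add(H, Mul(-1, p))) = Add(Mul(p, Pow(H, 2)), Add(H, Mul(-1, p))) = Add(H, Mul(-1, p), Mul(p, Pow(H, 2))))
Mul(Mul(-28, Function('t')(-3, 3)), Mul(Function('f')(-3, 2), Pow(42, -1))) = Mul(Mul(-28, Add(-3, Mul(-1, 3), Mul(3, Pow(-3, 2)))), Mul(Add(2, -3), Pow(42, -1))) = Mul(Mul(-28, Add(-3, -3, Mul(3, 9))), Mul(-1, Rational(1, 42))) = Mul(Mul(-28, Add(-3, -3, 27)), Rational(-1, 42)) = Mul(Mul(-28, 21), Rational(-1, 42)) = Mul(-588, Rational(-1, 42)) = 14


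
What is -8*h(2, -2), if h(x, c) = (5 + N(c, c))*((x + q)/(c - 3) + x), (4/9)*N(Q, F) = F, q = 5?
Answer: -12/5 ≈ -2.4000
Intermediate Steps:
N(Q, F) = 9*F/4
h(x, c) = (5 + 9*c/4)*(x + (5 + x)/(-3 + c)) (h(x, c) = (5 + 9*c/4)*((x + 5)/(c - 3) + x) = (5 + 9*c/4)*((5 + x)/(-3 + c) + x) = (5 + 9*c/4)*(x + (5 + x)/(-3 + c)))
-8*h(2, -2) = -2*(100 - 40*2 + 45*(-2) + 2*(-2)*2 + 9*2*(-2)²)/(-3 - 2) = -2*(100 - 80 - 90 - 8 + 9*2*4)/(-5) = -2*(-1)*(100 - 80 - 90 - 8 + 72)/5 = -2*(-1)*(-6)/5 = -8*3/10 = -12/5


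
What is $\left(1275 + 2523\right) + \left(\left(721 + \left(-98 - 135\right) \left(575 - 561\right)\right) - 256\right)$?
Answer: $1001$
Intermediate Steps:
$\left(1275 + 2523\right) + \left(\left(721 + \left(-98 - 135\right) \left(575 - 561\right)\right) - 256\right) = 3798 + \left(\left(721 - 3262\right) - 256\right) = 3798 - 2797 = 1001$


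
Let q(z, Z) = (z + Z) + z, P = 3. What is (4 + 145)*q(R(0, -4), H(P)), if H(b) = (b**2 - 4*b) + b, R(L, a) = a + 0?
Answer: -1192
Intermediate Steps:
R(L, a) = a
H(b) = b**2 - 3*b
q(z, Z) = Z + 2*z (q(z, Z) = (Z + z) + z = Z + 2*z)
(4 + 145)*q(R(0, -4), H(P)) = (4 + 145)*(3*(-3 + 3) + 2*(-4)) = 149*(3*0 - 8) = 149*(0 - 8) = 149*(-8) = -1192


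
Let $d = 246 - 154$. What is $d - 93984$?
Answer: $-93892$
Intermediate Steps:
$d = 92$ ($d = 246 - 154 = 92$)
$d - 93984 = 92 - 93984 = -93892$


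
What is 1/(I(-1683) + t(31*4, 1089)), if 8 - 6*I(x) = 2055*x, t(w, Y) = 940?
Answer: 6/3464213 ≈ 1.7320e-6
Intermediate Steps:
I(x) = 4/3 - 685*x/2
1/(I(-1683) + t(31*4, 1089)) = 1/((4/3 - 685/2*(-1683)) + 940) = 1/((4/3 + 1152855/2) + 940) = 1/(3458573/6 + 940) = 1/(3464213/6) = 6/3464213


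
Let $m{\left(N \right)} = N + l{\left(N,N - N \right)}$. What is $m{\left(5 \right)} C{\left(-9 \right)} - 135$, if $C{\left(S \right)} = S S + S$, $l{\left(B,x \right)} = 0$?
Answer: $225$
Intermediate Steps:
$m{\left(N \right)} = N$ ($m{\left(N \right)} = N + 0 = N$)
$C{\left(S \right)} = S + S^{2}$ ($C{\left(S \right)} = S^{2} + S = S + S^{2}$)
$m{\left(5 \right)} C{\left(-9 \right)} - 135 = 5 \left(- 9 \left(1 - 9\right)\right) - 135 = 5 \left(\left(-9\right) \left(-8\right)\right) - 135 = 5 \cdot 72 - 135 = 360 - 135 = 225$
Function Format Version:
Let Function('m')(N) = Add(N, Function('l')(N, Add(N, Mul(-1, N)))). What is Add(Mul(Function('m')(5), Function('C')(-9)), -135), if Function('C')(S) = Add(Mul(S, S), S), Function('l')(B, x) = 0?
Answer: 225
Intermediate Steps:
Function('m')(N) = N (Function('m')(N) = Add(N, 0) = N)
Function('C')(S) = Add(S, Pow(S, 2)) (Function('C')(S) = Add(Pow(S, 2), S) = Add(S, Pow(S, 2)))
Add(Mul(Function('m')(5), Function('C')(-9)), -135) = Add(Mul(5, Mul(-9, Add(1, -9))), -135) = Add(Mul(5, Mul(-9, -8)), -135) = Add(Mul(5, 72), -135) = Add(360, -135) = 225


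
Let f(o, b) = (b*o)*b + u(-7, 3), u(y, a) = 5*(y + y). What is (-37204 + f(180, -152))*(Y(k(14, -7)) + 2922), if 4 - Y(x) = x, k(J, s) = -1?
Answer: 12063472442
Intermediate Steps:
u(y, a) = 10*y (u(y, a) = 5*(2*y) = 10*y)
Y(x) = 4 - x
f(o, b) = -70 + o*b² (f(o, b) = (b*o)*b + 10*(-7) = o*b² - 70 = -70 + o*b²)
(-37204 + f(180, -152))*(Y(k(14, -7)) + 2922) = (-37204 + (-70 + 180*(-152)²))*((4 - 1*(-1)) + 2922) = (-37204 + (-70 + 180*23104))*((4 + 1) + 2922) = (-37204 + (-70 + 4158720))*(5 + 2922) = (-37204 + 4158650)*2927 = 4121446*2927 = 12063472442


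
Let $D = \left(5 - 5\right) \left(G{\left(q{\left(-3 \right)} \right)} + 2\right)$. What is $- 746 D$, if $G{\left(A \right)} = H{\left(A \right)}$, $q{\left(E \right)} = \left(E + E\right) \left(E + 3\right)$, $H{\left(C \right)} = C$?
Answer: $0$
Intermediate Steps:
$q{\left(E \right)} = 2 E \left(3 + E\right)$
$G{\left(A \right)} = A$
$D = 0$ ($D = \left(5 - 5\right) \left(2 \left(-3\right) \left(3 - 3\right) + 2\right) = \left(5 - 5\right) \left(2 \left(-3\right) 0 + 2\right) = 0 \left(0 + 2\right) = 0 \cdot 2 = 0$)
$- 746 D = \left(-746\right) 0 = 0$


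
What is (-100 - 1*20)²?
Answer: 14400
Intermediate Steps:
(-100 - 1*20)² = (-100 - 20)² = (-120)² = 14400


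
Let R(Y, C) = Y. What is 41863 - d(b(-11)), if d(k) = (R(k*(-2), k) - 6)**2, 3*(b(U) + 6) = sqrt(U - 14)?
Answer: 376543/9 + 40*I ≈ 41838.0 + 40.0*I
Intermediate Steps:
b(U) = -6 + sqrt(-14 + U)/3 (b(U) = -6 + sqrt(U - 14)/3 = -6 + sqrt(-14 + U)/3)
d(k) = (-6 - 2*k)**2 (d(k) = (k*(-2) - 6)**2 = (-2*k - 6)**2 = (-6 - 2*k)**2)
41863 - d(b(-11)) = 41863 - 4*(3 + (-6 + sqrt(-14 - 11)/3))**2 = 41863 - 4*(3 + (-6 + sqrt(-25)/3))**2 = 41863 - 4*(3 + (-6 + (5*I)/3))**2 = 41863 - 4*(3 + (-6 + 5*I/3))**2 = 41863 - 4*(-3 + 5*I/3)**2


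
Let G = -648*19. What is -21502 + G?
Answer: -33814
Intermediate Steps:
G = -12312
-21502 + G = -21502 - 12312 = -33814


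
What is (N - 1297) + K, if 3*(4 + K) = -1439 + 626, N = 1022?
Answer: -550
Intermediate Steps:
K = -275 (K = -4 + (-1439 + 626)/3 = -4 + (1/3)*(-813) = -4 - 271 = -275)
(N - 1297) + K = (1022 - 1297) - 275 = -275 - 275 = -550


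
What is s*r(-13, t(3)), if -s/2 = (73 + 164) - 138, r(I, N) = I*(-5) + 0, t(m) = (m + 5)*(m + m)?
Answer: -12870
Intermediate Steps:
t(m) = 2*m*(5 + m) (t(m) = (5 + m)*(2*m) = 2*m*(5 + m))
r(I, N) = -5*I (r(I, N) = -5*I + 0 = -5*I)
s = -198 (s = -2*((73 + 164) - 138) = -2*(237 - 138) = -2*99 = -198)
s*r(-13, t(3)) = -(-990)*(-13) = -198*65 = -12870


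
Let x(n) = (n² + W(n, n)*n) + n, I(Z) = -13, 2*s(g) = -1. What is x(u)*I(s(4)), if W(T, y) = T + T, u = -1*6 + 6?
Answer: 0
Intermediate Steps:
s(g) = -½ (s(g) = (½)*(-1) = -½)
u = 0 (u = -6 + 6 = 0)
W(T, y) = 2*T
x(n) = n + 3*n² (x(n) = (n² + (2*n)*n) + n = (n² + 2*n²) + n = 3*n² + n = n + 3*n²)
x(u)*I(s(4)) = (0*(1 + 3*0))*(-13) = (0*(1 + 0))*(-13) = (0*1)*(-13) = 0*(-13) = 0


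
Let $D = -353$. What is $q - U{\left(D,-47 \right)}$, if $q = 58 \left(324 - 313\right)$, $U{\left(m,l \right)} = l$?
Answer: $685$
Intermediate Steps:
$q = 638$ ($q = 58 \cdot 11 = 638$)
$q - U{\left(D,-47 \right)} = 638 - -47 = 638 + 47 = 685$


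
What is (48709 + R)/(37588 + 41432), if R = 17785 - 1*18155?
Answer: 5371/8780 ≈ 0.61173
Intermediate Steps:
R = -370 (R = 17785 - 18155 = -370)
(48709 + R)/(37588 + 41432) = (48709 - 370)/(37588 + 41432) = 48339/79020 = 48339*(1/79020) = 5371/8780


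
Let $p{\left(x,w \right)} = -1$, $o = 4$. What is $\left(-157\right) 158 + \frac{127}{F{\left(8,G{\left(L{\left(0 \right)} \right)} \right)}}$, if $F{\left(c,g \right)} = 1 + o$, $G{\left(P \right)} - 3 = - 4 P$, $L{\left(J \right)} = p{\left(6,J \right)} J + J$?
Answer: $- \frac{123903}{5} \approx -24781.0$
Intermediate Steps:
$L{\left(J \right)} = 0$ ($L{\left(J \right)} = - J + J = 0$)
$G{\left(P \right)} = 3 - 4 P$
$F{\left(c,g \right)} = 5$ ($F{\left(c,g \right)} = 1 + 4 = 5$)
$\left(-157\right) 158 + \frac{127}{F{\left(8,G{\left(L{\left(0 \right)} \right)} \right)}} = \left(-157\right) 158 + \frac{127}{5} = -24806 + 127 \cdot \frac{1}{5} = -24806 + \frac{127}{5} = - \frac{123903}{5}$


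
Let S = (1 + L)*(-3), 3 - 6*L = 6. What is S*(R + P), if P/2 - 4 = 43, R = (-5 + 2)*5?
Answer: -237/2 ≈ -118.50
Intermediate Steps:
L = -½ (L = ½ - ⅙*6 = ½ - 1 = -½ ≈ -0.50000)
R = -15 (R = -3*5 = -15)
S = -3/2 (S = (1 - ½)*(-3) = (½)*(-3) = -3/2 ≈ -1.5000)
P = 94 (P = 8 + 2*43 = 8 + 86 = 94)
S*(R + P) = -3*(-15 + 94)/2 = -3/2*79 = -237/2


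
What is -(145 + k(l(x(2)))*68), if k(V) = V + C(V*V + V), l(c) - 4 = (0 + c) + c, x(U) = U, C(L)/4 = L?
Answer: -20273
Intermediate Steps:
C(L) = 4*L
l(c) = 4 + 2*c (l(c) = 4 + ((0 + c) + c) = 4 + (c + c) = 4 + 2*c)
k(V) = 4*V² + 5*V (k(V) = V + 4*(V*V + V) = V + 4*(V² + V) = V + 4*(V + V²) = V + (4*V + 4*V²) = 4*V² + 5*V)
-(145 + k(l(x(2)))*68) = -(145 + ((4 + 2*2)*(5 + 4*(4 + 2*2)))*68) = -(145 + ((4 + 4)*(5 + 4*(4 + 4)))*68) = -(145 + (8*(5 + 4*8))*68) = -(145 + (8*(5 + 32))*68) = -(145 + (8*37)*68) = -(145 + 296*68) = -(145 + 20128) = -1*20273 = -20273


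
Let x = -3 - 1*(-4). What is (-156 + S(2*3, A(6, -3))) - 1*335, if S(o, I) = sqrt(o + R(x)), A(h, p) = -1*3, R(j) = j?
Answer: -491 + sqrt(7) ≈ -488.35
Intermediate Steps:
x = 1 (x = -3 + 4 = 1)
A(h, p) = -3
S(o, I) = sqrt(1 + o) (S(o, I) = sqrt(o + 1) = sqrt(1 + o))
(-156 + S(2*3, A(6, -3))) - 1*335 = (-156 + sqrt(1 + 2*3)) - 1*335 = (-156 + sqrt(1 + 6)) - 335 = (-156 + sqrt(7)) - 335 = -491 + sqrt(7)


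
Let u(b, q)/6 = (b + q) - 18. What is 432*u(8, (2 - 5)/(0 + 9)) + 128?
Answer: -26656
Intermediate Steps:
u(b, q) = -108 + 6*b + 6*q (u(b, q) = 6*((b + q) - 18) = 6*(-18 + b + q) = -108 + 6*b + 6*q)
432*u(8, (2 - 5)/(0 + 9)) + 128 = 432*(-108 + 6*8 + 6*((2 - 5)/(0 + 9))) + 128 = 432*(-108 + 48 + 6*(-3/9)) + 128 = 432*(-108 + 48 + 6*(-3*⅑)) + 128 = 432*(-108 + 48 + 6*(-⅓)) + 128 = 432*(-108 + 48 - 2) + 128 = 432*(-62) + 128 = -26784 + 128 = -26656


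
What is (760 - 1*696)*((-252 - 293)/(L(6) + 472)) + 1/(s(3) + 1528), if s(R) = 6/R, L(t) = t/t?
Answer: -53365927/723690 ≈ -73.741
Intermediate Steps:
L(t) = 1
(760 - 1*696)*((-252 - 293)/(L(6) + 472)) + 1/(s(3) + 1528) = (760 - 1*696)*((-252 - 293)/(1 + 472)) + 1/(6/3 + 1528) = (760 - 696)*(-545/473) + 1/(6*(⅓) + 1528) = 64*(-545*1/473) + 1/(2 + 1528) = 64*(-545/473) + 1/1530 = -34880/473 + 1/1530 = -53365927/723690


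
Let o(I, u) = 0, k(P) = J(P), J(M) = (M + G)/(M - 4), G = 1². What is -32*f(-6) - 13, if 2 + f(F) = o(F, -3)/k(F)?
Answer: 51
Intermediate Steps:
G = 1
J(M) = (1 + M)/(-4 + M) (J(M) = (M + 1)/(M - 4) = (1 + M)/(-4 + M))
k(P) = (1 + P)/(-4 + P)
f(F) = -2 (f(F) = -2 + 0/(((1 + F)/(-4 + F))) = -2 + 0*((-4 + F)/(1 + F)) = -2 + 0 = -2)
-32*f(-6) - 13 = -32*(-2) - 13 = 64 - 13 = 51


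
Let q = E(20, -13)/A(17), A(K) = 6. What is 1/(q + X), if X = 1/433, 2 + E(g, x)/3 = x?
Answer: -866/6493 ≈ -0.13337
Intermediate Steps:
E(g, x) = -6 + 3*x
X = 1/433 ≈ 0.0023095
q = -15/2 (q = (-6 + 3*(-13))/6 = (-6 - 39)*(⅙) = -45*⅙ = -15/2 ≈ -7.5000)
1/(q + X) = 1/(-15/2 + 1/433) = 1/(-6493/866) = -866/6493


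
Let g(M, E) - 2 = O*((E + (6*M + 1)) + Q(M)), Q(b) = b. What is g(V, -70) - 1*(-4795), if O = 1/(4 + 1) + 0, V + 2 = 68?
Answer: 24378/5 ≈ 4875.6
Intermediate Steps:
V = 66 (V = -2 + 68 = 66)
O = ⅕ (O = 1/5 + 0 = ⅕ + 0 = ⅕ ≈ 0.20000)
g(M, E) = 11/5 + E/5 + 7*M/5 (g(M, E) = 2 + ((E + (6*M + 1)) + M)/5 = 2 + ((E + (1 + 6*M)) + M)/5 = 2 + ((1 + E + 6*M) + M)/5 = 2 + (1 + E + 7*M)/5 = 2 + (⅕ + E/5 + 7*M/5) = 11/5 + E/5 + 7*M/5)
g(V, -70) - 1*(-4795) = (11/5 + (⅕)*(-70) + (7/5)*66) - 1*(-4795) = (11/5 - 14 + 462/5) + 4795 = 403/5 + 4795 = 24378/5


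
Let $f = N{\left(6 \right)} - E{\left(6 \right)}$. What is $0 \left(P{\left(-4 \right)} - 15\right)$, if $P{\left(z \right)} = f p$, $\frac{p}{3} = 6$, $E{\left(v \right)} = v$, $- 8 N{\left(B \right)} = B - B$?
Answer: $0$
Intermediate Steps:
$N{\left(B \right)} = 0$ ($N{\left(B \right)} = - \frac{B - B}{8} = \left(- \frac{1}{8}\right) 0 = 0$)
$p = 18$ ($p = 3 \cdot 6 = 18$)
$f = -6$ ($f = 0 - 6 = -6$)
$P{\left(z \right)} = -108$ ($P{\left(z \right)} = \left(-6\right) 18 = -108$)
$0 \left(P{\left(-4 \right)} - 15\right) = 0 \left(-108 - 15\right) = 0 \left(-123\right) = 0$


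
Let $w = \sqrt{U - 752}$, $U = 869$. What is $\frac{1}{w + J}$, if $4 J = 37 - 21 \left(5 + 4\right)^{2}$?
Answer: $- \frac{32}{13303} - \frac{3 \sqrt{13}}{172939} \approx -0.002468$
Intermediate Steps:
$w = 3 \sqrt{13}$ ($w = \sqrt{869 - 752} = \sqrt{117} = 3 \sqrt{13} \approx 10.817$)
$J = -416$ ($J = \frac{37 - 21 \left(5 + 4\right)^{2}}{4} = \frac{37 - 21 \cdot 9^{2}}{4} = \frac{37 - 1701}{4} = \frac{1}{4} \left(-1664\right) = -416$)
$\frac{1}{w + J} = \frac{1}{3 \sqrt{13} - 416} = \frac{1}{-416 + 3 \sqrt{13}}$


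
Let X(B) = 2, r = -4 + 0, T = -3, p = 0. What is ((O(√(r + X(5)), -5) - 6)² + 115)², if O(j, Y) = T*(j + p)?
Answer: 15097 + 9576*I*√2 ≈ 15097.0 + 13543.0*I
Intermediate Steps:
r = -4
O(j, Y) = -3*j (O(j, Y) = -3*(j + 0) = -3*j)
((O(√(r + X(5)), -5) - 6)² + 115)² = ((-3*√(-4 + 2) - 6)² + 115)² = ((-3*I*√2 - 6)² + 115)² = ((-6 - 3*I*√2)² + 115)² = (115 + (-6 - 3*I*√2)²)²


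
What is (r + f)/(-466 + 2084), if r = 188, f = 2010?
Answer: 1099/809 ≈ 1.3585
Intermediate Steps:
(r + f)/(-466 + 2084) = (188 + 2010)/(-466 + 2084) = 2198/1618 = 2198*(1/1618) = 1099/809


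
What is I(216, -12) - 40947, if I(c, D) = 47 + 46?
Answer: -40854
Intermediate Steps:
I(c, D) = 93
I(216, -12) - 40947 = 93 - 40947 = -40854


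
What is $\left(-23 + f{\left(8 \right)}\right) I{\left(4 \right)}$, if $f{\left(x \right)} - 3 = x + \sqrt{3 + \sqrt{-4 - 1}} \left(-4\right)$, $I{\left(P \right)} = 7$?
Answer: $-84 - 28 \sqrt{3 + i \sqrt{5}} \approx -135.41 - 17.051 i$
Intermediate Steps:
$f{\left(x \right)} = 3 + x - 4 \sqrt{3 + i \sqrt{5}}$ ($f{\left(x \right)} = 3 + \left(x + \sqrt{3 + \sqrt{-4 - 1}} \left(-4\right)\right) = 3 + \left(x + \sqrt{3 + \sqrt{-5}} \left(-4\right)\right) = 3 + \left(x + \sqrt{3 + i \sqrt{5}} \left(-4\right)\right) = 3 + \left(x - 4 \sqrt{3 + i \sqrt{5}}\right) = 3 + x - 4 \sqrt{3 + i \sqrt{5}}$)
$\left(-23 + f{\left(8 \right)}\right) I{\left(4 \right)} = \left(-23 + \left(3 + 8 - 4 \sqrt{3 + i \sqrt{5}}\right)\right) 7 = \left(-23 + \left(11 - 4 \sqrt{3 + i \sqrt{5}}\right)\right) 7 = \left(-12 - 4 \sqrt{3 + i \sqrt{5}}\right) 7 = -84 - 28 \sqrt{3 + i \sqrt{5}}$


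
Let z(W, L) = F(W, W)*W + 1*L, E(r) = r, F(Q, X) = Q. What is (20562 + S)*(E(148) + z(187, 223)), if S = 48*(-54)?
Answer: 635059800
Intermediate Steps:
S = -2592
z(W, L) = L + W² (z(W, L) = W*W + 1*L = W² + L = L + W²)
(20562 + S)*(E(148) + z(187, 223)) = (20562 - 2592)*(148 + (223 + 187²)) = 17970*(148 + (223 + 34969)) = 17970*(148 + 35192) = 17970*35340 = 635059800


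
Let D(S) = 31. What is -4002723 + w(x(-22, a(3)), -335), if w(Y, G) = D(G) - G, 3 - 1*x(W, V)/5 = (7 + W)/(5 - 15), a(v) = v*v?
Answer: -4002357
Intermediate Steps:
a(v) = v**2
x(W, V) = 37/2 + W/2 (x(W, V) = 15 - 5*(7 + W)/(5 - 15) = 15 - 5*(7 + W)/(-10) = 15 - 5*(7 + W)*(-1)/10 = 15 - 5*(-7/10 - W/10) = 15 + (7/2 + W/2) = 37/2 + W/2)
w(Y, G) = 31 - G
-4002723 + w(x(-22, a(3)), -335) = -4002723 + (31 - 1*(-335)) = -4002723 + (31 + 335) = -4002723 + 366 = -4002357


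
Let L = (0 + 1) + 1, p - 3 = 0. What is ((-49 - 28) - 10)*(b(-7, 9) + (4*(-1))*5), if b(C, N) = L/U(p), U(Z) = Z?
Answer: 1682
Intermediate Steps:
p = 3 (p = 3 + 0 = 3)
L = 2 (L = 1 + 1 = 2)
b(C, N) = ⅔ (b(C, N) = 2/3 = 2*(⅓) = ⅔)
((-49 - 28) - 10)*(b(-7, 9) + (4*(-1))*5) = ((-49 - 28) - 10)*(⅔ + (4*(-1))*5) = (-77 - 10)*(⅔ - 4*5) = -87*(⅔ - 20) = -87*(-58/3) = 1682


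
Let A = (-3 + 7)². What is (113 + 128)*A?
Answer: 3856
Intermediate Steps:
A = 16 (A = 4² = 16)
(113 + 128)*A = (113 + 128)*16 = 241*16 = 3856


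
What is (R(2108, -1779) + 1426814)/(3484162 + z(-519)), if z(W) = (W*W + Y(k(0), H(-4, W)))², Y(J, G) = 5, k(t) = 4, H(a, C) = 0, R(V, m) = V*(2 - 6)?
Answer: 709191/36280763059 ≈ 1.9547e-5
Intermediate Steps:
R(V, m) = -4*V (R(V, m) = V*(-4) = -4*V)
z(W) = (5 + W²)² (z(W) = (W*W + 5)² = (W² + 5)² = (5 + W²)²)
(R(2108, -1779) + 1426814)/(3484162 + z(-519)) = (-4*2108 + 1426814)/(3484162 + (5 + (-519)²)²) = (-8432 + 1426814)/(3484162 + (5 + 269361)²) = 1418382/(3484162 + 269366²) = 1418382/(3484162 + 72558041956) = 1418382/72561526118 = 1418382*(1/72561526118) = 709191/36280763059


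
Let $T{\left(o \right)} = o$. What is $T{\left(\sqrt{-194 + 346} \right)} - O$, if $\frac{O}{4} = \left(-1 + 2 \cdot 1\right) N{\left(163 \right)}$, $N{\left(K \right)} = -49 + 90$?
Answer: $-164 + 2 \sqrt{38} \approx -151.67$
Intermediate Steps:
$N{\left(K \right)} = 41$
$O = 164$ ($O = 4 \left(-1 + 2 \cdot 1\right) 41 = 4 \left(-1 + 2\right) 41 = 4 \cdot 1 \cdot 41 = 4 \cdot 41 = 164$)
$T{\left(\sqrt{-194 + 346} \right)} - O = \sqrt{-194 + 346} - 164 = \sqrt{152} - 164 = 2 \sqrt{38} - 164 = -164 + 2 \sqrt{38}$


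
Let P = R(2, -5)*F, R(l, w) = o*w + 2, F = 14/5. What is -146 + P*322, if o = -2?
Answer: 53366/5 ≈ 10673.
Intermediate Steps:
F = 14/5 (F = 14*(1/5) = 14/5 ≈ 2.8000)
R(l, w) = 2 - 2*w (R(l, w) = -2*w + 2 = 2 - 2*w)
P = 168/5 (P = (2 - 2*(-5))*(14/5) = (2 + 10)*(14/5) = 12*(14/5) = 168/5 ≈ 33.600)
-146 + P*322 = -146 + (168/5)*322 = -146 + 54096/5 = 53366/5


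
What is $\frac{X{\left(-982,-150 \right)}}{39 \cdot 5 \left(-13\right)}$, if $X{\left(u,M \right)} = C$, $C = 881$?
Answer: $- \frac{881}{2535} \approx -0.34753$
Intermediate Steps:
$X{\left(u,M \right)} = 881$
$\frac{X{\left(-982,-150 \right)}}{39 \cdot 5 \left(-13\right)} = \frac{881}{39 \cdot 5 \left(-13\right)} = \frac{881}{195 \left(-13\right)} = \frac{881}{-2535} = 881 \left(- \frac{1}{2535}\right) = - \frac{881}{2535}$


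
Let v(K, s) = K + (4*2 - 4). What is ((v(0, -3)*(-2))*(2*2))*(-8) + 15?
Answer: 271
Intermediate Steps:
v(K, s) = 4 + K (v(K, s) = K + (8 - 4) = K + 4 = 4 + K)
((v(0, -3)*(-2))*(2*2))*(-8) + 15 = (((4 + 0)*(-2))*(2*2))*(-8) + 15 = ((4*(-2))*4)*(-8) + 15 = -8*4*(-8) + 15 = -32*(-8) + 15 = 256 + 15 = 271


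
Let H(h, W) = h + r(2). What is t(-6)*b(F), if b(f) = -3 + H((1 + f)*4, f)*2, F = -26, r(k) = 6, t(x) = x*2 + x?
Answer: 3438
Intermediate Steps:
t(x) = 3*x (t(x) = 2*x + x = 3*x)
H(h, W) = 6 + h (H(h, W) = h + 6 = 6 + h)
b(f) = 17 + 8*f (b(f) = -3 + (6 + (1 + f)*4)*2 = -3 + (6 + (4 + 4*f))*2 = -3 + (10 + 4*f)*2 = -3 + (20 + 8*f) = 17 + 8*f)
t(-6)*b(F) = (3*(-6))*(17 + 8*(-26)) = -18*(17 - 208) = -18*(-191) = 3438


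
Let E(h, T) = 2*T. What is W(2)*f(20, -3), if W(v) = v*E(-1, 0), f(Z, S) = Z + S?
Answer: 0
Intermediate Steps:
f(Z, S) = S + Z
W(v) = 0 (W(v) = v*(2*0) = v*0 = 0)
W(2)*f(20, -3) = 0*(-3 + 20) = 0*17 = 0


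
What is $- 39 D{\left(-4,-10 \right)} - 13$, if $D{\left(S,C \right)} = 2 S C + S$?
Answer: $-2977$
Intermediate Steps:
$D{\left(S,C \right)} = S + 2 C S$ ($D{\left(S,C \right)} = 2 C S + S = S + 2 C S$)
$- 39 D{\left(-4,-10 \right)} - 13 = - 39 \left(- 4 \left(1 + 2 \left(-10\right)\right)\right) - 13 = - 39 \left(- 4 \left(1 - 20\right)\right) - 13 = - 39 \left(\left(-4\right) \left(-19\right)\right) - 13 = \left(-39\right) 76 - 13 = -2964 - 13 = -2977$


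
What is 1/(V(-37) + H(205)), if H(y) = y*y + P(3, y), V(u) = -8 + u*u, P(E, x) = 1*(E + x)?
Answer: 1/43594 ≈ 2.2939e-5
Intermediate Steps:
P(E, x) = E + x
V(u) = -8 + u**2
H(y) = 3 + y + y**2 (H(y) = y*y + (3 + y) = y**2 + (3 + y) = 3 + y + y**2)
1/(V(-37) + H(205)) = 1/((-8 + (-37)**2) + (3 + 205 + 205**2)) = 1/((-8 + 1369) + (3 + 205 + 42025)) = 1/(1361 + 42233) = 1/43594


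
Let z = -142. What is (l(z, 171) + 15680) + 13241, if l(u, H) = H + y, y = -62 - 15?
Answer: 29015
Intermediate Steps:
y = -77
l(u, H) = -77 + H (l(u, H) = H - 77 = -77 + H)
(l(z, 171) + 15680) + 13241 = ((-77 + 171) + 15680) + 13241 = (94 + 15680) + 13241 = 15774 + 13241 = 29015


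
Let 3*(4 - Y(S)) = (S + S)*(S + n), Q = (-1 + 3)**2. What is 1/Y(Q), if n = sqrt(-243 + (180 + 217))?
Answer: 5/788 - sqrt(154)/394 ≈ -0.025151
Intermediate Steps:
n = sqrt(154) (n = sqrt(-243 + 397) = sqrt(154) ≈ 12.410)
Q = 4 (Q = 2**2 = 4)
Y(S) = 4 - 2*S*(S + sqrt(154))/3 (Y(S) = 4 - (S + S)*(S + sqrt(154))/3 = 4 - 2*S*(S + sqrt(154))/3)
1/Y(Q) = 1/(4 - 2/3*4**2 - 2/3*4*sqrt(154)) = 1/(4 - 2/3*16 - 8*sqrt(154)/3) = 1/(4 - 32/3 - 8*sqrt(154)/3) = 1/(-20/3 - 8*sqrt(154)/3)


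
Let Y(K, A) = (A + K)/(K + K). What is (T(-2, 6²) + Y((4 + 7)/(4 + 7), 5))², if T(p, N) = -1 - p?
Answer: 16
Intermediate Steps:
Y(K, A) = (A + K)/(2*K) (Y(K, A) = (A + K)/((2*K)) = (A + K)*(1/(2*K)) = (A + K)/(2*K))
(T(-2, 6²) + Y((4 + 7)/(4 + 7), 5))² = ((-1 - 1*(-2)) + (5 + (4 + 7)/(4 + 7))/(2*(((4 + 7)/(4 + 7)))))² = ((-1 + 2) + (5 + 11/11)/(2*((11/11))))² = (1 + (5 + 11*(1/11))/(2*((11*(1/11)))))² = (1 + (½)*(5 + 1)/1)² = (1 + (½)*1*6)² = (1 + 3)² = 4² = 16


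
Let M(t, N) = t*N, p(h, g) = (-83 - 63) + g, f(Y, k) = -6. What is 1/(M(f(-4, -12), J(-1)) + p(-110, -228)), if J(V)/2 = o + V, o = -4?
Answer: -1/314 ≈ -0.0031847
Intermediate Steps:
p(h, g) = -146 + g
J(V) = -8 + 2*V (J(V) = 2*(-4 + V) = -8 + 2*V)
M(t, N) = N*t
1/(M(f(-4, -12), J(-1)) + p(-110, -228)) = 1/((-8 + 2*(-1))*(-6) + (-146 - 228)) = 1/((-8 - 2)*(-6) - 374) = 1/(-10*(-6) - 374) = 1/(60 - 374) = 1/(-314) = -1/314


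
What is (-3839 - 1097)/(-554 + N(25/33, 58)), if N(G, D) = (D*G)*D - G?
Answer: -54296/21931 ≈ -2.4758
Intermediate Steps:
N(G, D) = -G + G*D**2 (N(G, D) = G*D**2 - G = -G + G*D**2)
(-3839 - 1097)/(-554 + N(25/33, 58)) = (-3839 - 1097)/(-554 + (25/33)*(-1 + 58**2)) = -4936/(-554 + (25*(1/33))*(-1 + 3364)) = -4936/(-554 + (25/33)*3363) = -4936/(-554 + 28025/11) = -4936/21931/11 = -4936*11/21931 = -54296/21931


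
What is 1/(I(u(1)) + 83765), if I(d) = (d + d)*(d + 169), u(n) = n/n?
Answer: 1/84105 ≈ 1.1890e-5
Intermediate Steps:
u(n) = 1
I(d) = 2*d*(169 + d) (I(d) = (2*d)*(169 + d) = 2*d*(169 + d))
1/(I(u(1)) + 83765) = 1/(2*1*(169 + 1) + 83765) = 1/(2*1*170 + 83765) = 1/(340 + 83765) = 1/84105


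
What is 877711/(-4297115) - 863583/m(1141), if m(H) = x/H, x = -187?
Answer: 249067904658964/47268265 ≈ 5.2692e+6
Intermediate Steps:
m(H) = -187/H
877711/(-4297115) - 863583/m(1141) = 877711/(-4297115) - 863583/((-187/1141)) = 877711*(-1/4297115) - 863583/((-187*1/1141)) = -877711/4297115 - 863583/(-187/1141) = -877711/4297115 - 863583*(-1141/187) = -877711/4297115 + 57961659/11 = 249067904658964/47268265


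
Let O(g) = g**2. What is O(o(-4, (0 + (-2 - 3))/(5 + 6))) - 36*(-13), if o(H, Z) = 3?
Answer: 477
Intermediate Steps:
O(o(-4, (0 + (-2 - 3))/(5 + 6))) - 36*(-13) = 3**2 - 36*(-13) = 9 + 468 = 477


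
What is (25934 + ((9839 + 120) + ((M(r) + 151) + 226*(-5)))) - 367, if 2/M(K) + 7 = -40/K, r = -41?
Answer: 8533027/247 ≈ 34547.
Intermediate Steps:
M(K) = 2/(-7 - 40/K)
(25934 + ((9839 + 120) + ((M(r) + 151) + 226*(-5)))) - 367 = (25934 + ((9839 + 120) + ((-2*(-41)/(40 + 7*(-41)) + 151) + 226*(-5)))) - 367 = (25934 + (9959 + ((-2*(-41)/(40 - 287) + 151) - 1130))) - 367 = (25934 + (9959 + ((-2*(-41)/(-247) + 151) - 1130))) - 367 = (25934 + (9959 + ((-2*(-41)*(-1/247) + 151) - 1130))) - 367 = (25934 + (9959 + ((-82/247 + 151) - 1130))) - 367 = (25934 + (9959 + (37215/247 - 1130))) - 367 = (25934 + (9959 - 241895/247)) - 367 = (25934 + 2217978/247) - 367 = 8623676/247 - 367 = 8533027/247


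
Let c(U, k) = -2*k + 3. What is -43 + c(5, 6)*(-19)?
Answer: 128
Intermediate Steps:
c(U, k) = 3 - 2*k
-43 + c(5, 6)*(-19) = -43 + (3 - 2*6)*(-19) = -43 + (3 - 12)*(-19) = -43 - 9*(-19) = -43 + 171 = 128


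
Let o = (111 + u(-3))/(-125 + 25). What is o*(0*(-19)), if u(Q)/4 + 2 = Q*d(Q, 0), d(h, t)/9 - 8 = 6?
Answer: 0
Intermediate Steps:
d(h, t) = 126 (d(h, t) = 72 + 9*6 = 72 + 54 = 126)
u(Q) = -8 + 504*Q (u(Q) = -8 + 4*(Q*126) = -8 + 4*(126*Q) = -8 + 504*Q)
o = 1409/100 (o = (111 + (-8 + 504*(-3)))/(-125 + 25) = (111 + (-8 - 1512))/(-100) = (111 - 1520)*(-1/100) = -1409*(-1/100) = 1409/100 ≈ 14.090)
o*(0*(-19)) = 1409*(0*(-19))/100 = (1409/100)*0 = 0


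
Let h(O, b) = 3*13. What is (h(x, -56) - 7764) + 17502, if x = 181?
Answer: 9777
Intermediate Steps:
h(O, b) = 39
(h(x, -56) - 7764) + 17502 = (39 - 7764) + 17502 = -7725 + 17502 = 9777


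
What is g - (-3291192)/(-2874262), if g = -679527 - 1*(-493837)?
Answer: -266862500986/1437131 ≈ -1.8569e+5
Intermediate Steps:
g = -185690 (g = -679527 + 493837 = -185690)
g - (-3291192)/(-2874262) = -185690 - (-3291192)/(-2874262) = -185690 - (-3291192)*(-1)/2874262 = -185690 - 1*1645596/1437131 = -185690 - 1645596/1437131 = -266862500986/1437131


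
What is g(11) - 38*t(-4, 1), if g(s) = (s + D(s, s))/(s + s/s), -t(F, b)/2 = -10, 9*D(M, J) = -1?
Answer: -40991/54 ≈ -759.09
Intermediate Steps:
D(M, J) = -⅑ (D(M, J) = (⅑)*(-1) = -⅑)
t(F, b) = 20 (t(F, b) = -2*(-10) = 20)
g(s) = (-⅑ + s)/(1 + s) (g(s) = (s - ⅑)/(s + s/s) = (-⅑ + s)/(s + 1) = (-⅑ + s)/(1 + s))
g(11) - 38*t(-4, 1) = (-⅑ + 11)/(1 + 11) - 38*20 = (98/9)/12 - 760 = (1/12)*(98/9) - 760 = 49/54 - 760 = -40991/54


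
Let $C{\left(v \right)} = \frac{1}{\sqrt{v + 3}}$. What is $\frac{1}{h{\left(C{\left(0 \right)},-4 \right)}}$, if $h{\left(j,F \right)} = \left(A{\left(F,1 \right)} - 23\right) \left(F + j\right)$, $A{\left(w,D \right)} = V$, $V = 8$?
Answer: $\frac{4}{235} + \frac{\sqrt{3}}{705} \approx 0.019478$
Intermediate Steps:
$A{\left(w,D \right)} = 8$
$C{\left(v \right)} = \frac{1}{\sqrt{3 + v}}$
$h{\left(j,F \right)} = - 15 F - 15 j$ ($h{\left(j,F \right)} = \left(8 - 23\right) \left(F + j\right) = - 15 \left(F + j\right) = - 15 F - 15 j$)
$\frac{1}{h{\left(C{\left(0 \right)},-4 \right)}} = \frac{1}{\left(-15\right) \left(-4\right) - \frac{15}{\sqrt{3 + 0}}} = \frac{1}{60 - \frac{15}{\sqrt{3}}} = \frac{1}{60 - 15 \frac{\sqrt{3}}{3}} = \frac{1}{60 - 5 \sqrt{3}}$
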